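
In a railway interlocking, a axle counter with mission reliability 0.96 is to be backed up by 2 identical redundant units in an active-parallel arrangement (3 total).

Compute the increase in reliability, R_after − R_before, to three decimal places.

R_before = 0.96
R_after = 1 − (1 − 0.96)^3 = 1.000
ΔR = 1.000 − 0.96 = 0.040

0.040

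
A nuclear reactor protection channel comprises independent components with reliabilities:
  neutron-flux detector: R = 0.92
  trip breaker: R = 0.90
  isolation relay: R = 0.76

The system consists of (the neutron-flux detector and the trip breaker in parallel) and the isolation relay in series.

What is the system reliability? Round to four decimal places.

0.7539

Parallel (neutron-flux detector and trip breaker): 1 − (1 − 0.920000)(1 − 0.900000) = 0.992000
Series ([0.992000] and isolation relay): 0.992000 × 0.760000 = 0.7539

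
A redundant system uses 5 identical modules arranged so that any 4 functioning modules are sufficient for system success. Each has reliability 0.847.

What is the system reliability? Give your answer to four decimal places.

0.8297

R = Σ_{i=4}^{5} C(5,i) p^i (1−p)^{5−i} with p = 0.847
C(5,4)·0.847^4·0.153^1 = 0.393727
C(5,5)·0.847^5·0.153^0 = 0.435930
Sum = 0.8297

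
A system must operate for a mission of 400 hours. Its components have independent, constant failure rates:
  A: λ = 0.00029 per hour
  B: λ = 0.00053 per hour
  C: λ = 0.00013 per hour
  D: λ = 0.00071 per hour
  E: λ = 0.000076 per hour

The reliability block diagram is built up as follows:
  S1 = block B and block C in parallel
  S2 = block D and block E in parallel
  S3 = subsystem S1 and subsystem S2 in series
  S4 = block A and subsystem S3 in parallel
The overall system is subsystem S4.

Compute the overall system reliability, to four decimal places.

R(A) = exp(−0.00029 × 400) = 0.890475
R(B) = exp(−0.00053 × 400) = 0.808965
R(C) = exp(−0.00013 × 400) = 0.949329
R(D) = exp(−0.00071 × 400) = 0.752767
R(E) = exp(−0.000076 × 400) = 0.970057
Parallel (B and C): 1 − (1 − 0.808965)(1 − 0.949329) = 0.990320
Parallel (D and E): 1 − (1 − 0.752767)(1 − 0.970057) = 0.992597
Series ([0.990320] and [0.992597]): 0.990320 × 0.992597 = 0.982989
Parallel (A and [0.982989]): 1 − (1 − 0.890475)(1 − 0.982989) = 0.9981

0.9981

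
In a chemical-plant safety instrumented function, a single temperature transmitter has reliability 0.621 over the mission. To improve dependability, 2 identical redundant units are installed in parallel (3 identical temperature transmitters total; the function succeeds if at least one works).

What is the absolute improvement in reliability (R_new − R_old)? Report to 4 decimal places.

R_before = 0.621
R_after = 1 − (1 − 0.621)^3 = 0.9456
ΔR = 0.9456 − 0.621 = 0.3246

0.3246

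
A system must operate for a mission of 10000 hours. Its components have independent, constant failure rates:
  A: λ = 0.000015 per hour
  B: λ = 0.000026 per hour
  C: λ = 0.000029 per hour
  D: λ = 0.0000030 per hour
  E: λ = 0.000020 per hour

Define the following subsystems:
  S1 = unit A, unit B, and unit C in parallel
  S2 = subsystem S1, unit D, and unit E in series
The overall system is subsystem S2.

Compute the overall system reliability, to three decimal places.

0.788

R(A) = exp(−0.000015 × 10000) = 0.86071
R(B) = exp(−0.000026 × 10000) = 0.77105
R(C) = exp(−0.000029 × 10000) = 0.74826
R(D) = exp(−0.0000030 × 10000) = 0.97045
R(E) = exp(−0.000020 × 10000) = 0.81873
Parallel (A, B, and C): 1 − (1 − 0.86071)(1 − 0.77105)(1 − 0.74826) = 0.99197
Series ([0.99197], D, and E): 0.99197 × 0.97045 × 0.81873 = 0.788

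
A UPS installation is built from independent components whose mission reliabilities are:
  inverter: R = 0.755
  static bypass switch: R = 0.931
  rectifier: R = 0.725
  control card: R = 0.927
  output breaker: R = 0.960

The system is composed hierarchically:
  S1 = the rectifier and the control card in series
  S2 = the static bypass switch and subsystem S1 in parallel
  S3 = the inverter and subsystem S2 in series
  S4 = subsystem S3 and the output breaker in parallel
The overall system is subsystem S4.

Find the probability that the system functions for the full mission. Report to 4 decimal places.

Series (rectifier and control card): 0.725000 × 0.927000 = 0.672075
Parallel (static bypass switch and [0.672075]): 1 − (1 − 0.931000)(1 − 0.672075) = 0.977373
Series (inverter and [0.977373]): 0.755000 × 0.977373 = 0.737917
Parallel ([0.737917] and output breaker): 1 − (1 − 0.737917)(1 − 0.960000) = 0.9895

0.9895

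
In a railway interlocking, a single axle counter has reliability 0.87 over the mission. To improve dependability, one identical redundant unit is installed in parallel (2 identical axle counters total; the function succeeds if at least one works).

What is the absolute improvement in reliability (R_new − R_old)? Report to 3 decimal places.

0.113

R_before = 0.87
R_after = 1 − (1 − 0.87)^2 = 0.983
ΔR = 0.983 − 0.87 = 0.113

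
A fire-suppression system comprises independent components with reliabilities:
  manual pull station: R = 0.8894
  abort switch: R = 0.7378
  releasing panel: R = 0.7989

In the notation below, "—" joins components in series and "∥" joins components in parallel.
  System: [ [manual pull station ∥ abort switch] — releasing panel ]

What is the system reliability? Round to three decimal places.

Parallel (manual pull station and abort switch): 1 − (1 − 0.88940)(1 − 0.73780) = 0.97100
Series ([0.97100] and releasing panel): 0.97100 × 0.79890 = 0.776

0.776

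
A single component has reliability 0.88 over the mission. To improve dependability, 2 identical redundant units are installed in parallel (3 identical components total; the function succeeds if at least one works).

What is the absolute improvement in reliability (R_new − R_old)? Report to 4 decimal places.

0.1183

R_before = 0.88
R_after = 1 − (1 − 0.88)^3 = 0.9983
ΔR = 0.9983 − 0.88 = 0.1183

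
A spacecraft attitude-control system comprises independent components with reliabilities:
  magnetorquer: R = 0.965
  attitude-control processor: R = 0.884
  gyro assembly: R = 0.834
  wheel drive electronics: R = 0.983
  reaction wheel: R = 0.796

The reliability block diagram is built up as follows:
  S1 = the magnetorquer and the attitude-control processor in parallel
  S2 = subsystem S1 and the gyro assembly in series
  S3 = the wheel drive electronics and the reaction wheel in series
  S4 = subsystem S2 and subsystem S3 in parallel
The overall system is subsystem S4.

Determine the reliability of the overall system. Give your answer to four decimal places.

0.9632

Parallel (magnetorquer and attitude-control processor): 1 − (1 − 0.965000)(1 − 0.884000) = 0.995940
Series ([0.995940] and gyro assembly): 0.995940 × 0.834000 = 0.830614
Series (wheel drive electronics and reaction wheel): 0.983000 × 0.796000 = 0.782468
Parallel ([0.830614] and [0.782468]): 1 − (1 − 0.830614)(1 − 0.782468) = 0.9632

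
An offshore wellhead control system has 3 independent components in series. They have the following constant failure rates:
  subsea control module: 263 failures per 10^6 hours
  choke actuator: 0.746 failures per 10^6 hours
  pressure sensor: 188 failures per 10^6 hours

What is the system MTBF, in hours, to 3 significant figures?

Series of exponential components: λ_sys = Σ λ_i
λ_sys = 0.000263 + 0.000000746 + 0.000188 = 4.5175e-04 /h
MTBF = 1 / λ_sys = 2210 h

2210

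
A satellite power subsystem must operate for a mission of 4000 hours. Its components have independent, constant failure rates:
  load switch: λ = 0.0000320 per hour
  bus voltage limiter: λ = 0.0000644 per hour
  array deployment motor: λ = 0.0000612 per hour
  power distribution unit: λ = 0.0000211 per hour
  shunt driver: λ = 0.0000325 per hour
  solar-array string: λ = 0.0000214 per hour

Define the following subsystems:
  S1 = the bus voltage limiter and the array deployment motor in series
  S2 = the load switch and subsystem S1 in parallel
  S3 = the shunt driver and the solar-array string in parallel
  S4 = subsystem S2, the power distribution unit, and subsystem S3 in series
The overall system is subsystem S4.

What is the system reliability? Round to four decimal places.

R(load switch) = exp(−0.0000320 × 4000) = 0.879853
R(bus voltage limiter) = exp(−0.0000644 × 4000) = 0.772904
R(array deployment motor) = exp(−0.0000612 × 4000) = 0.782861
R(power distribution unit) = exp(−0.0000211 × 4000) = 0.919064
R(shunt driver) = exp(−0.0000325 × 4000) = 0.878095
R(solar-array string) = exp(−0.0000214 × 4000) = 0.917961
Series (bus voltage limiter and array deployment motor): 0.772904 × 0.782861 = 0.605076
Parallel (load switch and [0.605076]): 1 − (1 − 0.879853)(1 − 0.605076) = 0.952551
Parallel (shunt driver and solar-array string): 1 − (1 − 0.878095)(1 − 0.917961) = 0.989999
Series ([0.952551], power distribution unit, and [0.989999]): 0.952551 × 0.919064 × 0.989999 = 0.8667

0.8667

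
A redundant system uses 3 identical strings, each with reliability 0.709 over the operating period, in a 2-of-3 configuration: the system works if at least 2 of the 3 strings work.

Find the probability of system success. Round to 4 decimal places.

R = Σ_{i=2}^{3} C(3,i) p^i (1−p)^{3−i} with p = 0.709
C(3,2)·0.709^2·0.291^1 = 0.438841
C(3,3)·0.709^3·0.291^0 = 0.356401
Sum = 0.7952

0.7952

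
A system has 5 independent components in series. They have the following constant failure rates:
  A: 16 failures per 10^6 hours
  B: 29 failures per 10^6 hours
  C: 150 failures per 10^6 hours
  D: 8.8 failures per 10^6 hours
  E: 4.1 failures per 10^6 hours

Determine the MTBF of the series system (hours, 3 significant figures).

4810

Series of exponential components: λ_sys = Σ λ_i
λ_sys = 0.000016 + 0.000029 + 0.00015 + 0.0000088 + 0.0000041 = 2.0790e-04 /h
MTBF = 1 / λ_sys = 4810 h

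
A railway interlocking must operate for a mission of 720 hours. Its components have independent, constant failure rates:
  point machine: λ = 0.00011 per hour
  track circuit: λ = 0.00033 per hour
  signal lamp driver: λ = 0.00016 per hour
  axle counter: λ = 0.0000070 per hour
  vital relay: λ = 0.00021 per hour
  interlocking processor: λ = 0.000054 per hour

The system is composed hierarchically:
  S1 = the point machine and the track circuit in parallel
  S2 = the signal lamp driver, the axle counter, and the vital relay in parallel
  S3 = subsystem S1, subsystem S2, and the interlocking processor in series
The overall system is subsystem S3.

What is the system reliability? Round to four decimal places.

R(point machine) = exp(−0.00011 × 720) = 0.923855
R(track circuit) = exp(−0.00033 × 720) = 0.788518
R(signal lamp driver) = exp(−0.00016 × 720) = 0.891188
R(axle counter) = exp(−0.0000070 × 720) = 0.994973
R(vital relay) = exp(−0.00021 × 720) = 0.859676
R(interlocking processor) = exp(−0.000054 × 720) = 0.961866
Parallel (point machine and track circuit): 1 − (1 − 0.923855)(1 − 0.788518) = 0.983897
Parallel (signal lamp driver, axle counter, and vital relay): 1 − (1 − 0.891188)(1 − 0.994973)(1 − 0.859676) = 0.999923
Series ([0.983897], [0.999923], and interlocking processor): 0.983897 × 0.999923 × 0.961866 = 0.9463

0.9463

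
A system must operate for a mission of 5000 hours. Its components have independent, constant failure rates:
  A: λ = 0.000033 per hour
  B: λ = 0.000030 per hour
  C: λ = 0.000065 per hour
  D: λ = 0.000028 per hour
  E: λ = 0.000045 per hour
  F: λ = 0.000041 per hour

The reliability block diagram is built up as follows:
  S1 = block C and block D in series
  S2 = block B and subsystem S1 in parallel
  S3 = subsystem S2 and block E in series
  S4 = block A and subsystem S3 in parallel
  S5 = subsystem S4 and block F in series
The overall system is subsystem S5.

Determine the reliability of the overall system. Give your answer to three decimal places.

0.785

R(A) = exp(−0.000033 × 5000) = 0.84789
R(B) = exp(−0.000030 × 5000) = 0.86071
R(C) = exp(−0.000065 × 5000) = 0.72253
R(D) = exp(−0.000028 × 5000) = 0.86936
R(E) = exp(−0.000045 × 5000) = 0.79852
R(F) = exp(−0.000041 × 5000) = 0.81465
Series (C and D): 0.72253 × 0.86936 = 0.62814
Parallel (B and [0.62814]): 1 − (1 − 0.86071)(1 − 0.62814) = 0.94820
Series ([0.94820] and E): 0.94820 × 0.79852 = 0.75716
Parallel (A and [0.75716]): 1 − (1 − 0.84789)(1 − 0.75716) = 0.96306
Series ([0.96306] and F): 0.96306 × 0.81465 = 0.785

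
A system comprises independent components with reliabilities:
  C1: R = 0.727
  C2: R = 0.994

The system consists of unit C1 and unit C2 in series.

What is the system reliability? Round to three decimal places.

0.723

Series (C1 and C2): 0.72700 × 0.99400 = 0.723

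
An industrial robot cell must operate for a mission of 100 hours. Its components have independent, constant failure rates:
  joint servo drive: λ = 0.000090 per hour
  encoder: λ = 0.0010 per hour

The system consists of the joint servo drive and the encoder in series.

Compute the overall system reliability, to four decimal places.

0.8967

R(joint servo drive) = exp(−0.000090 × 100) = 0.991040
R(encoder) = exp(−0.0010 × 100) = 0.904837
Series (joint servo drive and encoder): 0.991040 × 0.904837 = 0.8967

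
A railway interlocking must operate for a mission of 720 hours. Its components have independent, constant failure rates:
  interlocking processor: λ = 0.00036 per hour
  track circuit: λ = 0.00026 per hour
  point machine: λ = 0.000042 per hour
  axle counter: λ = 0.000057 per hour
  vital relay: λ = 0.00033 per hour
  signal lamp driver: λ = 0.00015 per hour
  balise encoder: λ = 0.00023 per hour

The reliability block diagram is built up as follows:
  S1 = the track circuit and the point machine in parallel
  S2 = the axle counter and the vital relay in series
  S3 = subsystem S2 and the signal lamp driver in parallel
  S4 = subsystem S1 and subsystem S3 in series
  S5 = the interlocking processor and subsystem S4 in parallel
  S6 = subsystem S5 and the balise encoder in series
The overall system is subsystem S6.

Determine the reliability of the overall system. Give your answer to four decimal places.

0.8416

R(interlocking processor) = exp(−0.00036 × 720) = 0.771669
R(track circuit) = exp(−0.00026 × 720) = 0.829278
R(point machine) = exp(−0.000042 × 720) = 0.970213
R(axle counter) = exp(−0.000057 × 720) = 0.959791
R(vital relay) = exp(−0.00033 × 720) = 0.788518
R(signal lamp driver) = exp(−0.00015 × 720) = 0.897628
R(balise encoder) = exp(−0.00023 × 720) = 0.847385
Parallel (track circuit and point machine): 1 − (1 − 0.829278)(1 − 0.970213) = 0.994915
Series (axle counter and vital relay): 0.959791 × 0.788518 = 0.756812
Parallel ([0.756812] and signal lamp driver): 1 − (1 − 0.756812)(1 − 0.897628) = 0.975104
Series ([0.994915] and [0.975104]): 0.994915 × 0.975104 = 0.970146
Parallel (interlocking processor and [0.970146]): 1 − (1 − 0.771669)(1 − 0.970146) = 0.993183
Series ([0.993183] and balise encoder): 0.993183 × 0.847385 = 0.8416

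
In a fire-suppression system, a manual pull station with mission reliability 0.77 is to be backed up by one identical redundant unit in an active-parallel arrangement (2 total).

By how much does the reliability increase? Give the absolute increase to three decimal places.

0.177

R_before = 0.77
R_after = 1 − (1 − 0.77)^2 = 0.947
ΔR = 0.947 − 0.77 = 0.177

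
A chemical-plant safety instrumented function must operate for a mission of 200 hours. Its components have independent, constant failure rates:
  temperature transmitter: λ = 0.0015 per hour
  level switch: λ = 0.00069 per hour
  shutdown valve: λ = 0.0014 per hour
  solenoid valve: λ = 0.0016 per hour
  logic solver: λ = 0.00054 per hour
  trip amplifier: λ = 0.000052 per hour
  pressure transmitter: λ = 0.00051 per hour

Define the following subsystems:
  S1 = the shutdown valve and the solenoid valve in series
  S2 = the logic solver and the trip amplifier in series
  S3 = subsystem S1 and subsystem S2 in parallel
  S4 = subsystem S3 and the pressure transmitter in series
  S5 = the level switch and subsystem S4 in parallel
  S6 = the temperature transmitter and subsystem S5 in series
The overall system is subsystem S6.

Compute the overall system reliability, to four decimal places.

0.7272

R(temperature transmitter) = exp(−0.0015 × 200) = 0.740818
R(level switch) = exp(−0.00069 × 200) = 0.871099
R(shutdown valve) = exp(−0.0014 × 200) = 0.755784
R(solenoid valve) = exp(−0.0016 × 200) = 0.726149
R(logic solver) = exp(−0.00054 × 200) = 0.897628
R(trip amplifier) = exp(−0.000052 × 200) = 0.989654
R(pressure transmitter) = exp(−0.00051 × 200) = 0.903030
Series (shutdown valve and solenoid valve): 0.755784 × 0.726149 = 0.548812
Series (logic solver and trip amplifier): 0.897628 × 0.989654 = 0.888341
Parallel ([0.548812] and [0.888341]): 1 − (1 − 0.548812)(1 − 0.888341) = 0.949621
Series ([0.949621] and pressure transmitter): 0.949621 × 0.903030 = 0.857536
Parallel (level switch and [0.857536]): 1 − (1 − 0.871099)(1 − 0.857536) = 0.981636
Series (temperature transmitter and [0.981636]): 0.740818 × 0.981636 = 0.7272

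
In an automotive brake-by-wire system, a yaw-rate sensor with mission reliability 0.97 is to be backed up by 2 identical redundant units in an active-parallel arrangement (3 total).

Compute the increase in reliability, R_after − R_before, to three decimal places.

0.030

R_before = 0.97
R_after = 1 − (1 − 0.97)^3 = 1.000
ΔR = 1.000 − 0.97 = 0.030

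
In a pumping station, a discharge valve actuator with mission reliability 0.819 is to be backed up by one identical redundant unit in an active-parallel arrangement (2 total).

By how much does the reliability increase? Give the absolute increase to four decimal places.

0.1482

R_before = 0.819
R_after = 1 − (1 − 0.819)^2 = 0.9672
ΔR = 0.9672 − 0.819 = 0.1482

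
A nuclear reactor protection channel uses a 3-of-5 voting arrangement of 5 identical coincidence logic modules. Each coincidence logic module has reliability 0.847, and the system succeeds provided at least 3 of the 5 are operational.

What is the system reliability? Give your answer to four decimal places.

R = Σ_{i=3}^{5} C(5,i) p^i (1−p)^{5−i} with p = 0.847
C(5,3)·0.847^3·0.153^2 = 0.142244
C(5,4)·0.847^4·0.153^1 = 0.393727
C(5,5)·0.847^5·0.153^0 = 0.435930
Sum = 0.9719

0.9719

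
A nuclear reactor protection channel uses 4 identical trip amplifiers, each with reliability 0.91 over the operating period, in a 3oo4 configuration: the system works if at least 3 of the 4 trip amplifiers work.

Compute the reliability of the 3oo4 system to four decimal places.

0.9570

R = Σ_{i=3}^{4} C(4,i) p^i (1−p)^{4−i} with p = 0.91
C(4,3)·0.91^3·0.09^1 = 0.271286
C(4,4)·0.91^4·0.09^0 = 0.685750
Sum = 0.9570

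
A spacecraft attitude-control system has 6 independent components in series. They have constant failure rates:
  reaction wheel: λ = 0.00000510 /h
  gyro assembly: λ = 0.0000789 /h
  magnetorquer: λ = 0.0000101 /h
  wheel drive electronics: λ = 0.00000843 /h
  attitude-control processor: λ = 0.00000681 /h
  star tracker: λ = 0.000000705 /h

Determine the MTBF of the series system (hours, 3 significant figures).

9090

Series of exponential components: λ_sys = Σ λ_i
λ_sys = 0.00000510 + 0.0000789 + 0.0000101 + 0.00000843 + 0.00000681 + 0.000000705 = 1.1004e-04 /h
MTBF = 1 / λ_sys = 9090 h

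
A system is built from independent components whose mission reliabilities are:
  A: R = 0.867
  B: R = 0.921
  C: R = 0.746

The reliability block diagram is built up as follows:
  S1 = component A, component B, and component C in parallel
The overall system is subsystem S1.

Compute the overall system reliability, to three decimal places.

Parallel (A, B, and C): 1 − (1 − 0.86700)(1 − 0.92100)(1 − 0.74600) = 0.997

0.997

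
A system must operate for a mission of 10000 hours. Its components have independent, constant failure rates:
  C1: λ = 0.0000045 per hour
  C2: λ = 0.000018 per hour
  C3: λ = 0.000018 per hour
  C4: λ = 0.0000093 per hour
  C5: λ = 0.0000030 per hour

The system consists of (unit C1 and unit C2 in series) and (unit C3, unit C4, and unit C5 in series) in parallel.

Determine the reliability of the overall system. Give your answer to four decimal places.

0.9473

R(C1) = exp(−0.0000045 × 10000) = 0.955997
R(C2) = exp(−0.000018 × 10000) = 0.835270
R(C3) = exp(−0.000018 × 10000) = 0.835270
R(C4) = exp(−0.0000093 × 10000) = 0.911194
R(C5) = exp(−0.0000030 × 10000) = 0.970446
Series (C1 and C2): 0.955997 × 0.835270 = 0.798516
Series (C3, C4, and C5): 0.835270 × 0.911194 × 0.970446 = 0.738600
Parallel ([0.798516] and [0.738600]): 1 − (1 − 0.798516)(1 − 0.738600) = 0.9473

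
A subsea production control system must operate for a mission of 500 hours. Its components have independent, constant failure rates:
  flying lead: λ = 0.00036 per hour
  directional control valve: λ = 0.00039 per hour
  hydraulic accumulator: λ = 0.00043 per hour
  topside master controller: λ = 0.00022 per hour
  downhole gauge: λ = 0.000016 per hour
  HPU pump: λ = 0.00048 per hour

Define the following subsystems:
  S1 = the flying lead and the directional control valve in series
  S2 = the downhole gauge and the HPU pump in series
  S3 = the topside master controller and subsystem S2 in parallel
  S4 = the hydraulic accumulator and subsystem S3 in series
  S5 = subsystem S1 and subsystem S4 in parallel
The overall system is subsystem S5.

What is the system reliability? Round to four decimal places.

R(flying lead) = exp(−0.00036 × 500) = 0.835270
R(directional control valve) = exp(−0.00039 × 500) = 0.822835
R(hydraulic accumulator) = exp(−0.00043 × 500) = 0.806541
R(topside master controller) = exp(−0.00022 × 500) = 0.895834
R(downhole gauge) = exp(−0.000016 × 500) = 0.992032
R(HPU pump) = exp(−0.00048 × 500) = 0.786628
Series (flying lead and directional control valve): 0.835270 × 0.822835 = 0.687289
Series (downhole gauge and HPU pump): 0.992032 × 0.786628 = 0.780360
Parallel (topside master controller and [0.780360]): 1 − (1 − 0.895834)(1 − 0.780360) = 0.977121
Series (hydraulic accumulator and [0.977121]): 0.806541 × 0.977121 = 0.788088
Parallel ([0.687289] and [0.788088]): 1 − (1 − 0.687289)(1 − 0.788088) = 0.9337

0.9337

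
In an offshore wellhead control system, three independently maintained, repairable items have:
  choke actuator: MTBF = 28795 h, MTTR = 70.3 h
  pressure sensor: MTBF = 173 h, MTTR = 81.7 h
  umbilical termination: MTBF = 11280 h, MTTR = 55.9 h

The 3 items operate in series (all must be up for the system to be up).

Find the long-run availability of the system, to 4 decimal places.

A(choke actuator) = MTBF/(MTBF+MTTR) = 28795/(28795+70.3) = 0.997565
A(pressure sensor) = MTBF/(MTBF+MTTR) = 173/(173+81.7) = 0.679230
A(umbilical termination) = MTBF/(MTBF+MTTR) = 11280/(11280+55.9) = 0.995069
Series availability: 0.997565 × 0.679230 × 0.995069 = 0.6742

0.6742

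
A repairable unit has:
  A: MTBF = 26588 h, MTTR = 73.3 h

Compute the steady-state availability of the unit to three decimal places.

0.997

A(A) = MTBF/(MTBF+MTTR) = 26588/(26588+73.3) = 0.997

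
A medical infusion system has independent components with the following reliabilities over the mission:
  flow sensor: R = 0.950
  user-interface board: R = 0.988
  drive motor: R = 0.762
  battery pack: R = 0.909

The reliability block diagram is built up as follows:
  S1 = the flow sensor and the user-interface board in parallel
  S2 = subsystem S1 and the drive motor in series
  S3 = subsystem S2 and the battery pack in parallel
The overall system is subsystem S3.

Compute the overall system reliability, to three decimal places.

0.978

Parallel (flow sensor and user-interface board): 1 − (1 − 0.95000)(1 − 0.98800) = 0.99940
Series ([0.99940] and drive motor): 0.99940 × 0.76200 = 0.76154
Parallel ([0.76154] and battery pack): 1 − (1 − 0.76154)(1 − 0.90900) = 0.978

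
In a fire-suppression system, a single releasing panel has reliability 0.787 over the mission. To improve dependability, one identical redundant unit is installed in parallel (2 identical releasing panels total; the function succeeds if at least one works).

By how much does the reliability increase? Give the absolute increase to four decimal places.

R_before = 0.787
R_after = 1 − (1 − 0.787)^2 = 0.9546
ΔR = 0.9546 − 0.787 = 0.1676

0.1676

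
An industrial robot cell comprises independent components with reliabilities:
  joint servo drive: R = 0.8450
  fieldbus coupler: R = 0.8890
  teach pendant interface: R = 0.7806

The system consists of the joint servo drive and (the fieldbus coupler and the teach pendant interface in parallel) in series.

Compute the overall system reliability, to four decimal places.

0.8244

Parallel (fieldbus coupler and teach pendant interface): 1 − (1 − 0.889000)(1 − 0.780600) = 0.975647
Series (joint servo drive and [0.975647]): 0.845000 × 0.975647 = 0.8244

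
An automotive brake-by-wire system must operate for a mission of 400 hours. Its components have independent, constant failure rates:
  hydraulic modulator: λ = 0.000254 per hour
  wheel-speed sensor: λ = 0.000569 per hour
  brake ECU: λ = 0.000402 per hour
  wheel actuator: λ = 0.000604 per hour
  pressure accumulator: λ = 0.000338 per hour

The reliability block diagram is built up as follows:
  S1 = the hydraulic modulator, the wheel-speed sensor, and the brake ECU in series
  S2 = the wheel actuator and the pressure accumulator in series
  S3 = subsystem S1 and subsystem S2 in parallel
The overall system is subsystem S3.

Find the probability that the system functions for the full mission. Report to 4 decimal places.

R(hydraulic modulator) = exp(−0.000254 × 400) = 0.903391
R(wheel-speed sensor) = exp(−0.000569 × 400) = 0.796443
R(brake ECU) = exp(−0.000402 × 400) = 0.851462
R(wheel actuator) = exp(−0.000604 × 400) = 0.785370
R(pressure accumulator) = exp(−0.000338 × 400) = 0.873541
Series (hydraulic modulator, wheel-speed sensor, and brake ECU): 0.903391 × 0.796443 × 0.851462 = 0.612626
Series (wheel actuator and pressure accumulator): 0.785370 × 0.873541 = 0.686053
Parallel ([0.612626] and [0.686053]): 1 − (1 − 0.612626)(1 − 0.686053) = 0.8784

0.8784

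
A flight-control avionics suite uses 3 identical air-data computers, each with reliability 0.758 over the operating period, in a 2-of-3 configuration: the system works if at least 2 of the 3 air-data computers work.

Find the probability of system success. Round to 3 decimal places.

0.853

R = Σ_{i=2}^{3} C(3,i) p^i (1−p)^{3−i} with p = 0.758
C(3,2)·0.758^2·0.242^1 = 0.41713
C(3,3)·0.758^3·0.242^0 = 0.43552
Sum = 0.853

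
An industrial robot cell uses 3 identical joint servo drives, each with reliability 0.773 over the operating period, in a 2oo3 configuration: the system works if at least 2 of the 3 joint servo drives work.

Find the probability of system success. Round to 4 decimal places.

0.8688

R = Σ_{i=2}^{3} C(3,i) p^i (1−p)^{3−i} with p = 0.773
C(3,2)·0.773^2·0.227^1 = 0.406917
C(3,3)·0.773^3·0.227^0 = 0.461890
Sum = 0.8688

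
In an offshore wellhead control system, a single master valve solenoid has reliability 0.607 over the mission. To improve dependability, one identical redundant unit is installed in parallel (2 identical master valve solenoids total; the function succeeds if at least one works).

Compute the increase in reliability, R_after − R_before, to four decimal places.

0.2386

R_before = 0.607
R_after = 1 − (1 − 0.607)^2 = 0.8456
ΔR = 0.8456 − 0.607 = 0.2386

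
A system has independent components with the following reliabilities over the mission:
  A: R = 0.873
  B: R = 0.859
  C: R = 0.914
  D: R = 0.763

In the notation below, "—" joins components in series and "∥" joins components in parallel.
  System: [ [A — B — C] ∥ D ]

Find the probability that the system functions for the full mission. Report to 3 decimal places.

Series (A, B, and C): 0.87300 × 0.85900 × 0.91400 = 0.68541
Parallel ([0.68541] and D): 1 − (1 − 0.68541)(1 − 0.76300) = 0.925

0.925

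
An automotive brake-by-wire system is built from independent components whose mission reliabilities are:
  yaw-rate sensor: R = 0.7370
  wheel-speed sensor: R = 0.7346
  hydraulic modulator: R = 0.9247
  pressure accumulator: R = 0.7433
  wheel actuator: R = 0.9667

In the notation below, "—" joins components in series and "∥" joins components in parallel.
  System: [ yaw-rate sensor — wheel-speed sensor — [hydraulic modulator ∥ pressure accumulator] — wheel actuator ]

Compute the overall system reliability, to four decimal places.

Parallel (hydraulic modulator and pressure accumulator): 1 − (1 − 0.924700)(1 − 0.743300) = 0.980670
Series (yaw-rate sensor, wheel-speed sensor, [0.980670], and wheel actuator): 0.737000 × 0.734600 × 0.980670 × 0.966700 = 0.5133

0.5133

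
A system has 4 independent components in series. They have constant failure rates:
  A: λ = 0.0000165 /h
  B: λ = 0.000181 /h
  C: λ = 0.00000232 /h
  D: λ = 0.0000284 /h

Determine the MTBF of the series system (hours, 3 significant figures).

4380

Series of exponential components: λ_sys = Σ λ_i
λ_sys = 0.0000165 + 0.000181 + 0.00000232 + 0.0000284 = 2.2822e-04 /h
MTBF = 1 / λ_sys = 4380 h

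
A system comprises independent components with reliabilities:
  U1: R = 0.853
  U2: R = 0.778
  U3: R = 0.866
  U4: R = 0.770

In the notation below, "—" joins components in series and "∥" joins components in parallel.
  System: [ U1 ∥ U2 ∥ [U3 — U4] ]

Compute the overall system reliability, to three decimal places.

0.989

Series (U3 and U4): 0.86600 × 0.77000 = 0.66682
Parallel (U1, U2, and [0.66682]): 1 − (1 − 0.85300)(1 − 0.77800)(1 − 0.66682) = 0.989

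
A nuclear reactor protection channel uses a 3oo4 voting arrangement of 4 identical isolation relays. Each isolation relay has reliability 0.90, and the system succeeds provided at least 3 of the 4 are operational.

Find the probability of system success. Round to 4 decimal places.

R = Σ_{i=3}^{4} C(4,i) p^i (1−p)^{4−i} with p = 0.90
C(4,3)·0.90^3·0.10^1 = 0.291600
C(4,4)·0.90^4·0.10^0 = 0.656100
Sum = 0.9477

0.9477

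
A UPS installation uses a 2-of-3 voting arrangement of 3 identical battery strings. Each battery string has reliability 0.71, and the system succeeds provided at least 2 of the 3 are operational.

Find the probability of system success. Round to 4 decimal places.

0.7965

R = Σ_{i=2}^{3} C(3,i) p^i (1−p)^{3−i} with p = 0.71
C(3,2)·0.71^2·0.29^1 = 0.438567
C(3,3)·0.71^3·0.29^0 = 0.357911
Sum = 0.7965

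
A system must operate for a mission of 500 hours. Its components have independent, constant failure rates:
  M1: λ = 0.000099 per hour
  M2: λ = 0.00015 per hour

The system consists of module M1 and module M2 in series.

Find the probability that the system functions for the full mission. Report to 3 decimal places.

0.883

R(M1) = exp(−0.000099 × 500) = 0.95171
R(M2) = exp(−0.00015 × 500) = 0.92774
Series (M1 and M2): 0.95171 × 0.92774 = 0.883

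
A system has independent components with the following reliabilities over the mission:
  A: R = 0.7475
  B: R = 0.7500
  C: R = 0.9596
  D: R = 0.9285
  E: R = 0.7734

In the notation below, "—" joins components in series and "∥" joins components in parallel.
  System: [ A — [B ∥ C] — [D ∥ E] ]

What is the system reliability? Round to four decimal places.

0.7280

Parallel (B and C): 1 − (1 − 0.750000)(1 − 0.959600) = 0.989900
Parallel (D and E): 1 − (1 − 0.928500)(1 − 0.773400) = 0.983798
Series (A, [0.989900], and [0.983798]): 0.747500 × 0.989900 × 0.983798 = 0.7280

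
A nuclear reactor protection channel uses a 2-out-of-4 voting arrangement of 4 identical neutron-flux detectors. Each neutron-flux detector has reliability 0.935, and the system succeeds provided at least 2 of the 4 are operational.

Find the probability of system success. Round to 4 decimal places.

R = Σ_{i=2}^{4} C(4,i) p^i (1−p)^{4−i} with p = 0.935
C(4,2)·0.935^2·0.065^2 = 0.022162
C(4,3)·0.935^3·0.065^1 = 0.212524
C(4,4)·0.935^4·0.065^0 = 0.764269
Sum = 0.9990

0.9990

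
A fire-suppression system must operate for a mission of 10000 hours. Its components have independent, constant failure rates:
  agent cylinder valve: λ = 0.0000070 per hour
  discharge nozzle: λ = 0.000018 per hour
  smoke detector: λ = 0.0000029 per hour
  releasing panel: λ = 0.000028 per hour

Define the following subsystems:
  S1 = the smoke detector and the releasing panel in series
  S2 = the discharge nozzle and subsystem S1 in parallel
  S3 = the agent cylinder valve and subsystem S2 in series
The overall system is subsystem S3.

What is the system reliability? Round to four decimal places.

0.8916

R(agent cylinder valve) = exp(−0.0000070 × 10000) = 0.932394
R(discharge nozzle) = exp(−0.000018 × 10000) = 0.835270
R(smoke detector) = exp(−0.0000029 × 10000) = 0.971416
R(releasing panel) = exp(−0.000028 × 10000) = 0.755784
Series (smoke detector and releasing panel): 0.971416 × 0.755784 = 0.734181
Parallel (discharge nozzle and [0.734181]): 1 − (1 − 0.835270)(1 − 0.734181) = 0.956212
Series (agent cylinder valve and [0.956212]): 0.932394 × 0.956212 = 0.8916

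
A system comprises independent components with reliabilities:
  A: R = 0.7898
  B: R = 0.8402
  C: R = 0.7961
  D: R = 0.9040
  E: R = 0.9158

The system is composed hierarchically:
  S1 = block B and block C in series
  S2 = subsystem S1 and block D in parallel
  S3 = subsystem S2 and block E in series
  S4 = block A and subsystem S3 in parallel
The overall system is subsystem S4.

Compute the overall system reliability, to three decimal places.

0.976

Series (B and C): 0.84020 × 0.79610 = 0.66888
Parallel ([0.66888] and D): 1 − (1 − 0.66888)(1 − 0.90400) = 0.96821
Series ([0.96821] and E): 0.96821 × 0.91580 = 0.88669
Parallel (A and [0.88669]): 1 − (1 − 0.78980)(1 − 0.88669) = 0.976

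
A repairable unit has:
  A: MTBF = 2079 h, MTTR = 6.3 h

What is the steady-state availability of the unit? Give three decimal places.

A(A) = MTBF/(MTBF+MTTR) = 2079/(2079+6.3) = 0.997

0.997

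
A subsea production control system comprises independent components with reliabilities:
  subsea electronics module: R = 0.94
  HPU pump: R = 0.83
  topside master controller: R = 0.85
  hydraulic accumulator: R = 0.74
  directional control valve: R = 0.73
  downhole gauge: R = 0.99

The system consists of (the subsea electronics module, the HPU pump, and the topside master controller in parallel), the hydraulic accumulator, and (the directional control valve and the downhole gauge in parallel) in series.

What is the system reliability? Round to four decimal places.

0.7369

Parallel (subsea electronics module, HPU pump, and topside master controller): 1 − (1 − 0.940000)(1 − 0.830000)(1 − 0.850000) = 0.998470
Parallel (directional control valve and downhole gauge): 1 − (1 − 0.730000)(1 − 0.990000) = 0.997300
Series ([0.998470], hydraulic accumulator, and [0.997300]): 0.998470 × 0.740000 × 0.997300 = 0.7369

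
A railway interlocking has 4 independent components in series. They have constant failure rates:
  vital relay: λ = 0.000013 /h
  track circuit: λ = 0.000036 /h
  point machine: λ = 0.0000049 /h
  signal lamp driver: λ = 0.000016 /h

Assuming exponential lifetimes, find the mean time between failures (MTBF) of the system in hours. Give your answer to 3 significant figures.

Series of exponential components: λ_sys = Σ λ_i
λ_sys = 0.000013 + 0.000036 + 0.0000049 + 0.000016 = 6.9900e-05 /h
MTBF = 1 / λ_sys = 14300 h

14300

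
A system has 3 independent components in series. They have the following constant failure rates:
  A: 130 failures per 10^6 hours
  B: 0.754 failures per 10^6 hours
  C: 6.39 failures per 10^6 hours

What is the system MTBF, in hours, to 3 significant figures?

7290

Series of exponential components: λ_sys = Σ λ_i
λ_sys = 0.000130 + 0.000000754 + 0.00000639 = 1.3714e-04 /h
MTBF = 1 / λ_sys = 7290 h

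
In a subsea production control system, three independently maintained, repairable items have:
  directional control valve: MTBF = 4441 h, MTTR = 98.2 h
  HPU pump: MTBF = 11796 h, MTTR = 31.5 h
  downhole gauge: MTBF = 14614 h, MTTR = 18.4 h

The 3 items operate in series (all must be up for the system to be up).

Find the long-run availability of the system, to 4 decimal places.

0.9745

A(directional control valve) = MTBF/(MTBF+MTTR) = 4441/(4441+98.2) = 0.978366
A(HPU pump) = MTBF/(MTBF+MTTR) = 11796/(11796+31.5) = 0.997337
A(downhole gauge) = MTBF/(MTBF+MTTR) = 14614/(14614+18.4) = 0.998743
Series availability: 0.978366 × 0.997337 × 0.998743 = 0.9745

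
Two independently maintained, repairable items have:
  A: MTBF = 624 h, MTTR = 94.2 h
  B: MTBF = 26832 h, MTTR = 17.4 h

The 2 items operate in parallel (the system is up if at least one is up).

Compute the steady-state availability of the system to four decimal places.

0.9999

A(A) = MTBF/(MTBF+MTTR) = 624/(624+94.2) = 0.868839
A(B) = MTBF/(MTBF+MTTR) = 26832/(26832+17.4) = 0.999352
Parallel availability: 1 − (1 − 0.868839)(1 − 0.999352) = 0.9999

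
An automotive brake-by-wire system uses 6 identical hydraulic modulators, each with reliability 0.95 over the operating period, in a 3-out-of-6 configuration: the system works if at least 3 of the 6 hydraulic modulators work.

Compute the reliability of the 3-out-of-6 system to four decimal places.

R = Σ_{i=3}^{6} C(6,i) p^i (1−p)^{6−i} with p = 0.95
C(6,3)·0.95^3·0.05^3 = 0.002143
C(6,4)·0.95^4·0.05^2 = 0.030544
C(6,5)·0.95^5·0.05^1 = 0.232134
C(6,6)·0.95^6·0.05^0 = 0.735092
Sum = 0.9999

0.9999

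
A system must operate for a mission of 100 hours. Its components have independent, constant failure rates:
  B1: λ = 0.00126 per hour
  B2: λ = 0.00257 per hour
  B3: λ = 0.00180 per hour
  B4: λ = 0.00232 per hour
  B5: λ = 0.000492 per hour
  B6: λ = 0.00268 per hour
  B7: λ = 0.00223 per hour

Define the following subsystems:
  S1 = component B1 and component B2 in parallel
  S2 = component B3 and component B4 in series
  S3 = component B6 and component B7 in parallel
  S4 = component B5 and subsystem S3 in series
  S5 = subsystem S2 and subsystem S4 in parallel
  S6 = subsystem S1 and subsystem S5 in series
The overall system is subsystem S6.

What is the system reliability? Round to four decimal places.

R(B1) = exp(−0.00126 × 100) = 0.881615
R(B2) = exp(−0.00257 × 100) = 0.773368
R(B3) = exp(−0.00180 × 100) = 0.835270
R(B4) = exp(−0.00232 × 100) = 0.792946
R(B5) = exp(−0.000492 × 100) = 0.951991
R(B6) = exp(−0.00268 × 100) = 0.764908
R(B7) = exp(−0.00223 × 100) = 0.800115
Parallel (B1 and B2): 1 − (1 − 0.881615)(1 − 0.773368) = 0.973170
Series (B3 and B4): 0.835270 × 0.792946 = 0.662324
Parallel (B6 and B7): 1 − (1 − 0.764908)(1 − 0.800115) = 0.953009
Series (B5 and [0.953009]): 0.951991 × 0.953009 = 0.907256
Parallel ([0.662324] and [0.907256]): 1 − (1 − 0.662324)(1 − 0.907256) = 0.968683
Series ([0.973170] and [0.968683]): 0.973170 × 0.968683 = 0.9427

0.9427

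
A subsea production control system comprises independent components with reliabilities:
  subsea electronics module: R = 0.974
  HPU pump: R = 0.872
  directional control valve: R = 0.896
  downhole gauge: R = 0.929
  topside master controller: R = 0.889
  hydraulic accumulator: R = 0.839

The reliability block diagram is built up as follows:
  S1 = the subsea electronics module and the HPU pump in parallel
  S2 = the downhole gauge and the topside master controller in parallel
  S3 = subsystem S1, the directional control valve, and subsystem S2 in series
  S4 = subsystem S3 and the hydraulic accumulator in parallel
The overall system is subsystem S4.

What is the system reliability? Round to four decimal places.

Parallel (subsea electronics module and HPU pump): 1 − (1 − 0.974000)(1 − 0.872000) = 0.996672
Parallel (downhole gauge and topside master controller): 1 − (1 − 0.929000)(1 − 0.889000) = 0.992119
Series ([0.996672], directional control valve, and [0.992119]): 0.996672 × 0.896000 × 0.992119 = 0.885980
Parallel ([0.885980] and hydraulic accumulator): 1 − (1 − 0.885980)(1 − 0.839000) = 0.9816

0.9816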